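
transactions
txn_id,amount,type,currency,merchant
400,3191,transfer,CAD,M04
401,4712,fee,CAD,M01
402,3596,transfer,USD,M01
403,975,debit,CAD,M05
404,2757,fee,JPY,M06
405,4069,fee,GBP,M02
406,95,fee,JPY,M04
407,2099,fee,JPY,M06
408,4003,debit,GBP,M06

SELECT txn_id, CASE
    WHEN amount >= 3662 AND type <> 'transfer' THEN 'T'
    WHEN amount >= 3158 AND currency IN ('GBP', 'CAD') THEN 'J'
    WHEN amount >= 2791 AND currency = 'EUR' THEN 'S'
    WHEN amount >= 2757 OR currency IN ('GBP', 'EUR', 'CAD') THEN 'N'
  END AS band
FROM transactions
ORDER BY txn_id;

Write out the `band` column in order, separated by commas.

J, T, N, N, N, T, NULL, NULL, T

txn_id=400: amount >= 3158 AND currency IN ('GBP', 'CAD') → J
txn_id=401: amount >= 3662 AND type <> 'transfer' → T
txn_id=402: amount >= 2757 OR currency IN ('GBP', 'EUR', 'CAD') → N
txn_id=403: amount >= 2757 OR currency IN ('GBP', 'EUR', 'CAD') → N
txn_id=404: amount >= 2757 OR currency IN ('GBP', 'EUR', 'CAD') → N
txn_id=405: amount >= 3662 AND type <> 'transfer' → T
txn_id=406: (no match → NULL) → NULL
txn_id=407: (no match → NULL) → NULL
txn_id=408: amount >= 3662 AND type <> 'transfer' → T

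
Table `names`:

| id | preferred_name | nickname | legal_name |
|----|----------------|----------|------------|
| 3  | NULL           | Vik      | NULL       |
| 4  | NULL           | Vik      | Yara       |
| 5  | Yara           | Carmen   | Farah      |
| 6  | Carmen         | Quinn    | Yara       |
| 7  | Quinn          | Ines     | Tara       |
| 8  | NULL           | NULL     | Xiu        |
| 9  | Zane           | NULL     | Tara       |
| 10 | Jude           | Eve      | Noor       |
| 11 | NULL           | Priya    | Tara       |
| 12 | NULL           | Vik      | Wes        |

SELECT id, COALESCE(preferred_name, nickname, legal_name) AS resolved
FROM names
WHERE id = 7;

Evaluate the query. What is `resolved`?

id = 7: preferred_name=Quinn, nickname=Ines, legal_name=Tara.
preferred_name=Quinn → Quinn

Quinn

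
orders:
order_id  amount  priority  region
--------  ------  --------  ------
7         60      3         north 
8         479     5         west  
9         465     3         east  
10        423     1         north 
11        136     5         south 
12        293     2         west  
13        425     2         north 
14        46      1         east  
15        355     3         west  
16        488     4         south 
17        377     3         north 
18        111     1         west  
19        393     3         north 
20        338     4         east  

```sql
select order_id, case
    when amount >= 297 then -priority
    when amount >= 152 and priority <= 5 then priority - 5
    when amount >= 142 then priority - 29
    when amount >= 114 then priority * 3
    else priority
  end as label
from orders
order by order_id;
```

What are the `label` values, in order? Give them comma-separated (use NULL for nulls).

order_id=7: ELSE → 3
order_id=8: amount >= 297 → -5
order_id=9: amount >= 297 → -3
order_id=10: amount >= 297 → -1
order_id=11: amount >= 114 → 15
order_id=12: amount >= 152 and priority <= 5 → -3
order_id=13: amount >= 297 → -2
order_id=14: ELSE → 1
order_id=15: amount >= 297 → -3
order_id=16: amount >= 297 → -4
order_id=17: amount >= 297 → -3
order_id=18: ELSE → 1
order_id=19: amount >= 297 → -3
order_id=20: amount >= 297 → -4

3, -5, -3, -1, 15, -3, -2, 1, -3, -4, -3, 1, -3, -4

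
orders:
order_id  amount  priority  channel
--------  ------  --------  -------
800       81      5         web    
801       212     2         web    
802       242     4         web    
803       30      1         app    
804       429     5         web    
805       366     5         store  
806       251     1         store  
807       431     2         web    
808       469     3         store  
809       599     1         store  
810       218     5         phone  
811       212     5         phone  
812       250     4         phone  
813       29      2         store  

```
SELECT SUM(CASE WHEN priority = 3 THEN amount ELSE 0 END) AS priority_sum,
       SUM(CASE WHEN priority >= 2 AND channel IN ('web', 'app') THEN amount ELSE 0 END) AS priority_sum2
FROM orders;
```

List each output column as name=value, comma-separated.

priority_sum=469, priority_sum2=1395

[priority_sum: priority = 3]
order_id=800: ✗
order_id=801: ✗
order_id=802: ✗
order_id=803: ✗
order_id=804: ✗
order_id=805: ✗
order_id=806: ✗
order_id=807: ✗
order_id=808: ✓ → 469
order_id=809: ✗
order_id=810: ✗
order_id=811: ✗
order_id=812: ✗
order_id=813: ✗
priority_sum = 469
—
[priority_sum2: priority >= 2 AND channel IN ('web', 'app')]
order_id=800: ✓ → 81
order_id=801: ✓ → 212
order_id=802: ✓ → 242
order_id=803: ✗
order_id=804: ✓ → 429
order_id=805: ✗
order_id=806: ✗
order_id=807: ✓ → 431
order_id=808: ✗
order_id=809: ✗
order_id=810: ✗
order_id=811: ✗
order_id=812: ✗
order_id=813: ✗
priority_sum2 = 81 + 212 + 242 + 429 + 431 = 1395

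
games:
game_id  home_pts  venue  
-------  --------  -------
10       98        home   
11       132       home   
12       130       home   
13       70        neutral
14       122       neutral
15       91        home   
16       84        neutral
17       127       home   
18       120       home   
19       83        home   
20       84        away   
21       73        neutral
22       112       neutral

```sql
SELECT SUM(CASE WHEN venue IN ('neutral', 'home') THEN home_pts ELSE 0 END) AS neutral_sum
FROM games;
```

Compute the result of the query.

game_id=10: ✓ → 98
game_id=11: ✓ → 132
game_id=12: ✓ → 130
game_id=13: ✓ → 70
game_id=14: ✓ → 122
game_id=15: ✓ → 91
game_id=16: ✓ → 84
game_id=17: ✓ → 127
game_id=18: ✓ → 120
game_id=19: ✓ → 83
game_id=20: ✗
game_id=21: ✓ → 73
game_id=22: ✓ → 112
neutral_sum = 98 + 132 + 130 + 70 + 122 + 91 + 84 + 127 + 120 + 83 + 73 + 112 = 1242

1242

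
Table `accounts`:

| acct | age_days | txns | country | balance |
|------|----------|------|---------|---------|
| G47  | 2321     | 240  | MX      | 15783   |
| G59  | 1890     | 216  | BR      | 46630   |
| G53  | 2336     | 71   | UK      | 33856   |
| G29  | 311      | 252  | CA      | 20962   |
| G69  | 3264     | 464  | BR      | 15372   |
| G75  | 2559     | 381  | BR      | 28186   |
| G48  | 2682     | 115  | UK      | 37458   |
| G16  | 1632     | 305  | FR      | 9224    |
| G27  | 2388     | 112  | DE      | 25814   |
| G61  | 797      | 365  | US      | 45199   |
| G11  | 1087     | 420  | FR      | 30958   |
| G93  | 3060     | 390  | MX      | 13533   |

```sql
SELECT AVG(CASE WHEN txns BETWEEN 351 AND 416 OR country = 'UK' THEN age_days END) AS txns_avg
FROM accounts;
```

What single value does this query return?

acct=G47: ✗
acct=G59: ✗
acct=G53: ✓ → 2336
acct=G29: ✗
acct=G69: ✗
acct=G75: ✓ → 2559
acct=G48: ✓ → 2682
acct=G16: ✗
acct=G27: ✗
acct=G61: ✓ → 797
acct=G11: ✗
acct=G93: ✓ → 3060
txns_avg = (2336 + 2559 + 2682 + 797 + 3060) / 5 = 2286.8

2286.8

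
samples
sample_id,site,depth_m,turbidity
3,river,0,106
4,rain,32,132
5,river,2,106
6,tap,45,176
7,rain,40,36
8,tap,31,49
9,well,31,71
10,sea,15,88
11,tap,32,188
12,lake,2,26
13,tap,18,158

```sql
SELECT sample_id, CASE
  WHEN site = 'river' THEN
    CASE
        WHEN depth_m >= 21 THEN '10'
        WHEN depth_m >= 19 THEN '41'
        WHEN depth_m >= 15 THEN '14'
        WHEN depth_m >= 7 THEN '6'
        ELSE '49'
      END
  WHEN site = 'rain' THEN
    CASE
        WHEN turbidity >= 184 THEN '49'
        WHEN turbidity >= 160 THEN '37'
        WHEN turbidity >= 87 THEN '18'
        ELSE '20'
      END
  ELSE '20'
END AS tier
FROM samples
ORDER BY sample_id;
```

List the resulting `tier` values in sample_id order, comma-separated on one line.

sample_id=3: site='river' → inner[ELSE] → 49
sample_id=4: site='rain' → inner[turbidity >= 87] → 18
sample_id=5: site='river' → inner[ELSE] → 49
sample_id=6: site='tap' → outer ELSE → 20
sample_id=7: site='rain' → inner[ELSE] → 20
sample_id=8: site='tap' → outer ELSE → 20
sample_id=9: site='well' → outer ELSE → 20
sample_id=10: site='sea' → outer ELSE → 20
sample_id=11: site='tap' → outer ELSE → 20
sample_id=12: site='lake' → outer ELSE → 20
sample_id=13: site='tap' → outer ELSE → 20

49, 18, 49, 20, 20, 20, 20, 20, 20, 20, 20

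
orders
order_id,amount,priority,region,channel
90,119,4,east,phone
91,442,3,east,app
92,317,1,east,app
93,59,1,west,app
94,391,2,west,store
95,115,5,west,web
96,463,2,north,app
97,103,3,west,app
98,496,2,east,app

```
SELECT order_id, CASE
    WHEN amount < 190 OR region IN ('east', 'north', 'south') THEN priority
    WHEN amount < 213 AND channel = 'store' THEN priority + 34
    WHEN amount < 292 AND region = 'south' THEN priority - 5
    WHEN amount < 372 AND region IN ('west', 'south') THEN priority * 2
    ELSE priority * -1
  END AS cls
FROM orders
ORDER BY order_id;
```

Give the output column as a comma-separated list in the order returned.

order_id=90: amount < 190 OR region IN ('east', 'north', 'south') → 4
order_id=91: amount < 190 OR region IN ('east', 'north', 'south') → 3
order_id=92: amount < 190 OR region IN ('east', 'north', 'south') → 1
order_id=93: amount < 190 OR region IN ('east', 'north', 'south') → 1
order_id=94: ELSE → -2
order_id=95: amount < 190 OR region IN ('east', 'north', 'south') → 5
order_id=96: amount < 190 OR region IN ('east', 'north', 'south') → 2
order_id=97: amount < 190 OR region IN ('east', 'north', 'south') → 3
order_id=98: amount < 190 OR region IN ('east', 'north', 'south') → 2

4, 3, 1, 1, -2, 5, 2, 3, 2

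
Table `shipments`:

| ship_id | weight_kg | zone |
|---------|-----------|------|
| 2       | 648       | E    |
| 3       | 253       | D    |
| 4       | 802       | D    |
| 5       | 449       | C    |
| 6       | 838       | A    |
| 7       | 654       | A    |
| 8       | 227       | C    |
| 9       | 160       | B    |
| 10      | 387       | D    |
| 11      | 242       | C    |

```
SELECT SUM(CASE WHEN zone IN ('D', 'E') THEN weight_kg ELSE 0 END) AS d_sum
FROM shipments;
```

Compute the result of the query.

ship_id=2: ✓ → 648
ship_id=3: ✓ → 253
ship_id=4: ✓ → 802
ship_id=5: ✗
ship_id=6: ✗
ship_id=7: ✗
ship_id=8: ✗
ship_id=9: ✗
ship_id=10: ✓ → 387
ship_id=11: ✗
d_sum = 648 + 253 + 802 + 387 = 2090

2090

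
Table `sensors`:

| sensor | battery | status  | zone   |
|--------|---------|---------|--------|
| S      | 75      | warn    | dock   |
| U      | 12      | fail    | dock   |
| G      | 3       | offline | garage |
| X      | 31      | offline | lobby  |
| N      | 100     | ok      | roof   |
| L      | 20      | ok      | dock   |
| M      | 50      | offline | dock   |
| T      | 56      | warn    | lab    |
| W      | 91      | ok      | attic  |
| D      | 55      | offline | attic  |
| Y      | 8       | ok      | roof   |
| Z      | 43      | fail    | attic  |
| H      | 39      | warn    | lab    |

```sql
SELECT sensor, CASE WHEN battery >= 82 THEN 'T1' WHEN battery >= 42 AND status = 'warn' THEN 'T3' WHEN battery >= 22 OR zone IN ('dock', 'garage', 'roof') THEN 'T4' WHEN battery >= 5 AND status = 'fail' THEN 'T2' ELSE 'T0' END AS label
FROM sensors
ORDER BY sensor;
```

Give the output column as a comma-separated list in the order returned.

sensor=D: battery >= 22 OR zone IN ('dock', 'garage', 'roof') → T4
sensor=G: battery >= 22 OR zone IN ('dock', 'garage', 'roof') → T4
sensor=H: battery >= 22 OR zone IN ('dock', 'garage', 'roof') → T4
sensor=L: battery >= 22 OR zone IN ('dock', 'garage', 'roof') → T4
sensor=M: battery >= 22 OR zone IN ('dock', 'garage', 'roof') → T4
sensor=N: battery >= 82 → T1
sensor=S: battery >= 42 AND status = 'warn' → T3
sensor=T: battery >= 42 AND status = 'warn' → T3
sensor=U: battery >= 22 OR zone IN ('dock', 'garage', 'roof') → T4
sensor=W: battery >= 82 → T1
sensor=X: battery >= 22 OR zone IN ('dock', 'garage', 'roof') → T4
sensor=Y: battery >= 22 OR zone IN ('dock', 'garage', 'roof') → T4
sensor=Z: battery >= 22 OR zone IN ('dock', 'garage', 'roof') → T4

T4, T4, T4, T4, T4, T1, T3, T3, T4, T1, T4, T4, T4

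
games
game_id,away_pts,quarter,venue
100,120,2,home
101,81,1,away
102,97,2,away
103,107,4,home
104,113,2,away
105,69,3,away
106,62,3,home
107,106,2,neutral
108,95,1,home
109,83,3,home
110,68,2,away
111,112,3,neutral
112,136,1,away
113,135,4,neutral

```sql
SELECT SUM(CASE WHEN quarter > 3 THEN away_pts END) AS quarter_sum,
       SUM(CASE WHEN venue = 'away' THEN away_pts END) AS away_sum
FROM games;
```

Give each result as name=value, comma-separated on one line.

quarter_sum=242, away_sum=564

[quarter_sum: quarter > 3]
game_id=100: ✗
game_id=101: ✗
game_id=102: ✗
game_id=103: ✓ → 107
game_id=104: ✗
game_id=105: ✗
game_id=106: ✗
game_id=107: ✗
game_id=108: ✗
game_id=109: ✗
game_id=110: ✗
game_id=111: ✗
game_id=112: ✗
game_id=113: ✓ → 135
quarter_sum = 107 + 135 = 242
—
[away_sum: venue = 'away']
game_id=100: ✗
game_id=101: ✓ → 81
game_id=102: ✓ → 97
game_id=103: ✗
game_id=104: ✓ → 113
game_id=105: ✓ → 69
game_id=106: ✗
game_id=107: ✗
game_id=108: ✗
game_id=109: ✗
game_id=110: ✓ → 68
game_id=111: ✗
game_id=112: ✓ → 136
game_id=113: ✗
away_sum = 81 + 97 + 113 + 69 + 68 + 136 = 564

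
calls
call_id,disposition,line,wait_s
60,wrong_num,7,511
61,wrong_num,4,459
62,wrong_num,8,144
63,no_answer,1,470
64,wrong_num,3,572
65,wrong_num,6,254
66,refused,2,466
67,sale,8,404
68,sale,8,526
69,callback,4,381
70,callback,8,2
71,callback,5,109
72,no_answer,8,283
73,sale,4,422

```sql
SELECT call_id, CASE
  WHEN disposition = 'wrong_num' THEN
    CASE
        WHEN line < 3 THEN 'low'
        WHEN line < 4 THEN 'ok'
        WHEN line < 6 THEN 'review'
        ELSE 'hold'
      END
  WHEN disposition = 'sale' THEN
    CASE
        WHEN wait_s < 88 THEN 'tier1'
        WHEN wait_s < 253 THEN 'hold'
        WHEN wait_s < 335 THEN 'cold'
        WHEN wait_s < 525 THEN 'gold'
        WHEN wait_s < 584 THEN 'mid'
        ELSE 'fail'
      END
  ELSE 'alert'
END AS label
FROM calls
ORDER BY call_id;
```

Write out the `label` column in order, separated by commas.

hold, review, hold, alert, ok, hold, alert, gold, mid, alert, alert, alert, alert, gold

call_id=60: disposition='wrong_num' → inner[ELSE] → hold
call_id=61: disposition='wrong_num' → inner[line < 6] → review
call_id=62: disposition='wrong_num' → inner[ELSE] → hold
call_id=63: disposition='no_answer' → outer ELSE → alert
call_id=64: disposition='wrong_num' → inner[line < 4] → ok
call_id=65: disposition='wrong_num' → inner[ELSE] → hold
call_id=66: disposition='refused' → outer ELSE → alert
call_id=67: disposition='sale' → inner[wait_s < 525] → gold
call_id=68: disposition='sale' → inner[wait_s < 584] → mid
call_id=69: disposition='callback' → outer ELSE → alert
call_id=70: disposition='callback' → outer ELSE → alert
call_id=71: disposition='callback' → outer ELSE → alert
call_id=72: disposition='no_answer' → outer ELSE → alert
call_id=73: disposition='sale' → inner[wait_s < 525] → gold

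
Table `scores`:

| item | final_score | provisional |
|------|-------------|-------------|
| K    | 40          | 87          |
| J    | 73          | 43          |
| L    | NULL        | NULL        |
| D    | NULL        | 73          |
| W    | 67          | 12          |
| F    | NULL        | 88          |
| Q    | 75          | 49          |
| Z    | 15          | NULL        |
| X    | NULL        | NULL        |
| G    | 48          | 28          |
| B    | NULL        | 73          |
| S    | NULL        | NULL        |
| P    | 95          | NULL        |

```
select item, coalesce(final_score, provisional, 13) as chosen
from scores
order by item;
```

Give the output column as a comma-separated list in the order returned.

73, 73, 88, 48, 73, 40, 13, 95, 75, 13, 67, 13, 15

item=B: final_score=NULL, provisional=73 → 73
item=D: final_score=NULL, provisional=73 → 73
item=F: final_score=NULL, provisional=88 → 88
item=G: final_score=48 → 48
item=J: final_score=73 → 73
item=K: final_score=40 → 40
item=L: final_score=NULL, provisional=NULL, → literal 13 → 13
item=P: final_score=95 → 95
item=Q: final_score=75 → 75
item=S: final_score=NULL, provisional=NULL, → literal 13 → 13
item=W: final_score=67 → 67
item=X: final_score=NULL, provisional=NULL, → literal 13 → 13
item=Z: final_score=15 → 15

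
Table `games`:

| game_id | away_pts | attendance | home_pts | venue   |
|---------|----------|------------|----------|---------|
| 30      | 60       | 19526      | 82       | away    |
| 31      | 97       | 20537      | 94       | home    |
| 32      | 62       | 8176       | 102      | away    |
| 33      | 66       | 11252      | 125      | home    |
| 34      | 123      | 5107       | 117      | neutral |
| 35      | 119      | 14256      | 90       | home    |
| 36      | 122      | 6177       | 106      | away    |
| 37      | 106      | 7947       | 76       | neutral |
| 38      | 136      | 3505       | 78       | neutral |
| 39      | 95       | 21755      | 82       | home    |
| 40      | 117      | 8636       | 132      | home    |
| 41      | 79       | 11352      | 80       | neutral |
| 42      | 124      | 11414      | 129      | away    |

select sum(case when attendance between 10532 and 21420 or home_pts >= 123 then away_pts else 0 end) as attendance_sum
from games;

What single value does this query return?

662

game_id=30: ✓ → 60
game_id=31: ✓ → 97
game_id=32: ✗
game_id=33: ✓ → 66
game_id=34: ✗
game_id=35: ✓ → 119
game_id=36: ✗
game_id=37: ✗
game_id=38: ✗
game_id=39: ✗
game_id=40: ✓ → 117
game_id=41: ✓ → 79
game_id=42: ✓ → 124
attendance_sum = 60 + 97 + 66 + 119 + 117 + 79 + 124 = 662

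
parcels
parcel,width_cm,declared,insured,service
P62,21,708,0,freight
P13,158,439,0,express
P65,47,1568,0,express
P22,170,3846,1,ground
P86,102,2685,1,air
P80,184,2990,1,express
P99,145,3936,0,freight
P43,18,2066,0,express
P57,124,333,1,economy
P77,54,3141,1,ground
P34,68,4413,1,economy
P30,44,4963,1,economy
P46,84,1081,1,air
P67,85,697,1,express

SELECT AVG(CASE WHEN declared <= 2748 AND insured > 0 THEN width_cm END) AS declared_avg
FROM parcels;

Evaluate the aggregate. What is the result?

parcel=P62: ✗
parcel=P13: ✗
parcel=P65: ✗
parcel=P22: ✗
parcel=P86: ✓ → 102
parcel=P80: ✗
parcel=P99: ✗
parcel=P43: ✗
parcel=P57: ✓ → 124
parcel=P77: ✗
parcel=P34: ✗
parcel=P30: ✗
parcel=P46: ✓ → 84
parcel=P67: ✓ → 85
declared_avg = (102 + 124 + 84 + 85) / 4 = 98.75

98.75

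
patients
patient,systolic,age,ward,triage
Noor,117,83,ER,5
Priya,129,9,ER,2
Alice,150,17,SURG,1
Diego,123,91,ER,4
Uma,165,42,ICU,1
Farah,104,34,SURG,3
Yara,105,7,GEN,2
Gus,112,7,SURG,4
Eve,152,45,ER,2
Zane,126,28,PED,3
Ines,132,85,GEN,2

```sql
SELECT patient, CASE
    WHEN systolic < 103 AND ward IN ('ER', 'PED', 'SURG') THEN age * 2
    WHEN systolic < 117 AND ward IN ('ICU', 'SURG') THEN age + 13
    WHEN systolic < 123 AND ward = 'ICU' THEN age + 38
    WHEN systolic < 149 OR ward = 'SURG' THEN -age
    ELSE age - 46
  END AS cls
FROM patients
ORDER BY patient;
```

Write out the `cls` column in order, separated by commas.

patient=Alice: systolic < 149 OR ward = 'SURG' → -17
patient=Diego: systolic < 149 OR ward = 'SURG' → -91
patient=Eve: ELSE → -1
patient=Farah: systolic < 117 AND ward IN ('ICU', 'SURG') → 47
patient=Gus: systolic < 117 AND ward IN ('ICU', 'SURG') → 20
patient=Ines: systolic < 149 OR ward = 'SURG' → -85
patient=Noor: systolic < 149 OR ward = 'SURG' → -83
patient=Priya: systolic < 149 OR ward = 'SURG' → -9
patient=Uma: ELSE → -4
patient=Yara: systolic < 149 OR ward = 'SURG' → -7
patient=Zane: systolic < 149 OR ward = 'SURG' → -28

-17, -91, -1, 47, 20, -85, -83, -9, -4, -7, -28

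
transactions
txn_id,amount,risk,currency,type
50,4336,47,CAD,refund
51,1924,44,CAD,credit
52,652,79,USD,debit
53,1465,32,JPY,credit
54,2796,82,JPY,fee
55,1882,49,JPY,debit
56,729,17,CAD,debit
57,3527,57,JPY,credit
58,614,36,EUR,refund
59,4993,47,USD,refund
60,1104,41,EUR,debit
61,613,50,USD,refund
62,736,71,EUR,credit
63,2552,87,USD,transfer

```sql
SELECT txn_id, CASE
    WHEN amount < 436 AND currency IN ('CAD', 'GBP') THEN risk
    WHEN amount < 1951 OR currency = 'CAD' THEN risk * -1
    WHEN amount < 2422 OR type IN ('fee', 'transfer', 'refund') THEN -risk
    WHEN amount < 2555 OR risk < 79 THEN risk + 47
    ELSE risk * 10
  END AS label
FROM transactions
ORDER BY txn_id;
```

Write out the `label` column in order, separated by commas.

-47, -44, -79, -32, -82, -49, -17, 104, -36, -47, -41, -50, -71, -87

txn_id=50: amount < 1951 OR currency = 'CAD' → -47
txn_id=51: amount < 1951 OR currency = 'CAD' → -44
txn_id=52: amount < 1951 OR currency = 'CAD' → -79
txn_id=53: amount < 1951 OR currency = 'CAD' → -32
txn_id=54: amount < 2422 OR type IN ('fee', 'transfer', 'refund') → -82
txn_id=55: amount < 1951 OR currency = 'CAD' → -49
txn_id=56: amount < 1951 OR currency = 'CAD' → -17
txn_id=57: amount < 2555 OR risk < 79 → 104
txn_id=58: amount < 1951 OR currency = 'CAD' → -36
txn_id=59: amount < 2422 OR type IN ('fee', 'transfer', 'refund') → -47
txn_id=60: amount < 1951 OR currency = 'CAD' → -41
txn_id=61: amount < 1951 OR currency = 'CAD' → -50
txn_id=62: amount < 1951 OR currency = 'CAD' → -71
txn_id=63: amount < 2422 OR type IN ('fee', 'transfer', 'refund') → -87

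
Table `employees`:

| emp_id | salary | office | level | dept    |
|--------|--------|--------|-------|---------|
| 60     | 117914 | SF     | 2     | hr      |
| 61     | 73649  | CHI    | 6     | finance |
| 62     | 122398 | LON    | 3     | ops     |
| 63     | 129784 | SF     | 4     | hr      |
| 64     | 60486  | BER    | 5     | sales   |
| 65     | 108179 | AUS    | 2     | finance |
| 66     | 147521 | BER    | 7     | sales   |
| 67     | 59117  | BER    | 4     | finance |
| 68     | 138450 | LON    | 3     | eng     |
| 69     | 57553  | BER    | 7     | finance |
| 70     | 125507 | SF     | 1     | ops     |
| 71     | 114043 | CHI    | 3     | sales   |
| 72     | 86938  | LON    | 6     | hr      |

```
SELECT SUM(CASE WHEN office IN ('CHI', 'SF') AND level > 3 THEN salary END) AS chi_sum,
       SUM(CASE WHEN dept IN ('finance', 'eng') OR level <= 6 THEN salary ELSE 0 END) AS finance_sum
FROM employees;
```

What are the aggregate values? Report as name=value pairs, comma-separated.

[chi_sum: office IN ('CHI', 'SF') AND level > 3]
emp_id=60: ✗
emp_id=61: ✓ → 73649
emp_id=62: ✗
emp_id=63: ✓ → 129784
emp_id=64: ✗
emp_id=65: ✗
emp_id=66: ✗
emp_id=67: ✗
emp_id=68: ✗
emp_id=69: ✗
emp_id=70: ✗
emp_id=71: ✗
emp_id=72: ✗
chi_sum = 73649 + 129784 = 203433
—
[finance_sum: dept IN ('finance', 'eng') OR level <= 6]
emp_id=60: ✓ → 117914
emp_id=61: ✓ → 73649
emp_id=62: ✓ → 122398
emp_id=63: ✓ → 129784
emp_id=64: ✓ → 60486
emp_id=65: ✓ → 108179
emp_id=66: ✗
emp_id=67: ✓ → 59117
emp_id=68: ✓ → 138450
emp_id=69: ✓ → 57553
emp_id=70: ✓ → 125507
emp_id=71: ✓ → 114043
emp_id=72: ✓ → 86938
finance_sum = 117914 + 73649 + 122398 + 129784 + 60486 + 108179 + 59117 + 138450 + 57553 + 125507 + 114043 + 86938 = 1194018

chi_sum=203433, finance_sum=1194018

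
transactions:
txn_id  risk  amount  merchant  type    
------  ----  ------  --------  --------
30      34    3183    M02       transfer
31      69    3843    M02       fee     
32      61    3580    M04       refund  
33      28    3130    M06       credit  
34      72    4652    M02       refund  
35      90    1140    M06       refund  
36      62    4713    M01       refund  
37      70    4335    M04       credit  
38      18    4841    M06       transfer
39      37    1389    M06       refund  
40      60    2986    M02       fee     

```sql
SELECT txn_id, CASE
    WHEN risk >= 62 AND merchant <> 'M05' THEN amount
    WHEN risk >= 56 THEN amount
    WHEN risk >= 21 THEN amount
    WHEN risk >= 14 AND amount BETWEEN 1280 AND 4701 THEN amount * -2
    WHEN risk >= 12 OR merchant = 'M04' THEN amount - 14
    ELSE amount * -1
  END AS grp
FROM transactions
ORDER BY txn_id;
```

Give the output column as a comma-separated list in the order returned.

txn_id=30: risk >= 21 → 3183
txn_id=31: risk >= 62 AND merchant <> 'M05' → 3843
txn_id=32: risk >= 56 → 3580
txn_id=33: risk >= 21 → 3130
txn_id=34: risk >= 62 AND merchant <> 'M05' → 4652
txn_id=35: risk >= 62 AND merchant <> 'M05' → 1140
txn_id=36: risk >= 62 AND merchant <> 'M05' → 4713
txn_id=37: risk >= 62 AND merchant <> 'M05' → 4335
txn_id=38: risk >= 12 OR merchant = 'M04' → 4827
txn_id=39: risk >= 21 → 1389
txn_id=40: risk >= 56 → 2986

3183, 3843, 3580, 3130, 4652, 1140, 4713, 4335, 4827, 1389, 2986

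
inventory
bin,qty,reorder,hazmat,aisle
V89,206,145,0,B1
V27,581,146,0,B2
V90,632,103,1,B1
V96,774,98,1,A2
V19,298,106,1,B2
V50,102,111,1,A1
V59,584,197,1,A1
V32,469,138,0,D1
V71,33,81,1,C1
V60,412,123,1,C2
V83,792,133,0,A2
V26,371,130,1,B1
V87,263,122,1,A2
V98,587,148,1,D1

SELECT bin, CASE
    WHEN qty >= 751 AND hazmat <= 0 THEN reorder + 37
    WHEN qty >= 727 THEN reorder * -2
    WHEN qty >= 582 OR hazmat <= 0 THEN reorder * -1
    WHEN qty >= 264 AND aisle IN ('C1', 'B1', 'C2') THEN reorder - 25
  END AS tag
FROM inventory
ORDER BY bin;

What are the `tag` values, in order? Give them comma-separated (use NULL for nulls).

NULL, 105, -146, -138, NULL, -197, 98, NULL, 170, NULL, -145, -103, -196, -148

bin=V19: (no match → NULL) → NULL
bin=V26: qty >= 264 AND aisle IN ('C1', 'B1', 'C2') → 105
bin=V27: qty >= 582 OR hazmat <= 0 → -146
bin=V32: qty >= 582 OR hazmat <= 0 → -138
bin=V50: (no match → NULL) → NULL
bin=V59: qty >= 582 OR hazmat <= 0 → -197
bin=V60: qty >= 264 AND aisle IN ('C1', 'B1', 'C2') → 98
bin=V71: (no match → NULL) → NULL
bin=V83: qty >= 751 AND hazmat <= 0 → 170
bin=V87: (no match → NULL) → NULL
bin=V89: qty >= 582 OR hazmat <= 0 → -145
bin=V90: qty >= 582 OR hazmat <= 0 → -103
bin=V96: qty >= 727 → -196
bin=V98: qty >= 582 OR hazmat <= 0 → -148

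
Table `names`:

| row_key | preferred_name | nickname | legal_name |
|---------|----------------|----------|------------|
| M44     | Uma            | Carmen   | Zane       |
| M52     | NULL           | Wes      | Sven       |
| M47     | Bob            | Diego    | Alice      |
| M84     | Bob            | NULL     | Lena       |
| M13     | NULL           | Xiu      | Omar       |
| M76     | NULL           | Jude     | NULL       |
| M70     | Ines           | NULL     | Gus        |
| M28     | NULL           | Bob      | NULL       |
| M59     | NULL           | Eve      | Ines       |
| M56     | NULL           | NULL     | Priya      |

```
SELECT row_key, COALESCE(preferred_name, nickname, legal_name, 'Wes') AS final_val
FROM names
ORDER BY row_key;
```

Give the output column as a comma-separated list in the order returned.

row_key=M13: preferred_name=NULL, nickname=Xiu → Xiu
row_key=M28: preferred_name=NULL, nickname=Bob → Bob
row_key=M44: preferred_name=Uma → Uma
row_key=M47: preferred_name=Bob → Bob
row_key=M52: preferred_name=NULL, nickname=Wes → Wes
row_key=M56: preferred_name=NULL, nickname=NULL, legal_name=Priya → Priya
row_key=M59: preferred_name=NULL, nickname=Eve → Eve
row_key=M70: preferred_name=Ines → Ines
row_key=M76: preferred_name=NULL, nickname=Jude → Jude
row_key=M84: preferred_name=Bob → Bob

Xiu, Bob, Uma, Bob, Wes, Priya, Eve, Ines, Jude, Bob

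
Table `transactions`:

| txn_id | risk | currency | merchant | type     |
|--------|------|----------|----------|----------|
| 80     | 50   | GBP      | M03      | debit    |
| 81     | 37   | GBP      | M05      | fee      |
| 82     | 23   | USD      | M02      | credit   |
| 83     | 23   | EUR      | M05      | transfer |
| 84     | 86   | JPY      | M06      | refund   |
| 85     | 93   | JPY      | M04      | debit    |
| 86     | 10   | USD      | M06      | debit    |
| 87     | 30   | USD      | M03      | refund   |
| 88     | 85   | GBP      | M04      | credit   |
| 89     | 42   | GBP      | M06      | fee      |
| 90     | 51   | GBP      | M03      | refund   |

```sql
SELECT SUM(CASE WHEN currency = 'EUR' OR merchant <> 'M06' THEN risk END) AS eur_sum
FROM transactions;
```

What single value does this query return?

392

txn_id=80: ✓ → 50
txn_id=81: ✓ → 37
txn_id=82: ✓ → 23
txn_id=83: ✓ → 23
txn_id=84: ✗
txn_id=85: ✓ → 93
txn_id=86: ✗
txn_id=87: ✓ → 30
txn_id=88: ✓ → 85
txn_id=89: ✗
txn_id=90: ✓ → 51
eur_sum = 50 + 37 + 23 + 23 + 93 + 30 + 85 + 51 = 392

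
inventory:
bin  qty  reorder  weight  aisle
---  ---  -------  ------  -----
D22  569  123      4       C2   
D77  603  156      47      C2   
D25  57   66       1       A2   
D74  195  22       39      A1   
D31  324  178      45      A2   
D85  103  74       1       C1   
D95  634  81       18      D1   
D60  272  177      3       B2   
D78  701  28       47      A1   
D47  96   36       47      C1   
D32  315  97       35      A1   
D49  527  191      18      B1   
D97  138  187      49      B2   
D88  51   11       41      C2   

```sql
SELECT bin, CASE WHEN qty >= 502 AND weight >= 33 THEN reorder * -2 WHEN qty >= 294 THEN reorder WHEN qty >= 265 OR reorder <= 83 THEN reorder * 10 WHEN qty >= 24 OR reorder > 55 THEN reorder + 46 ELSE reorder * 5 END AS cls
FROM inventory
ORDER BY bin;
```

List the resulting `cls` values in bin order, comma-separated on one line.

bin=D22: qty >= 294 → 123
bin=D25: qty >= 265 OR reorder <= 83 → 660
bin=D31: qty >= 294 → 178
bin=D32: qty >= 294 → 97
bin=D47: qty >= 265 OR reorder <= 83 → 360
bin=D49: qty >= 294 → 191
bin=D60: qty >= 265 OR reorder <= 83 → 1770
bin=D74: qty >= 265 OR reorder <= 83 → 220
bin=D77: qty >= 502 AND weight >= 33 → -312
bin=D78: qty >= 502 AND weight >= 33 → -56
bin=D85: qty >= 265 OR reorder <= 83 → 740
bin=D88: qty >= 265 OR reorder <= 83 → 110
bin=D95: qty >= 294 → 81
bin=D97: qty >= 24 OR reorder > 55 → 233

123, 660, 178, 97, 360, 191, 1770, 220, -312, -56, 740, 110, 81, 233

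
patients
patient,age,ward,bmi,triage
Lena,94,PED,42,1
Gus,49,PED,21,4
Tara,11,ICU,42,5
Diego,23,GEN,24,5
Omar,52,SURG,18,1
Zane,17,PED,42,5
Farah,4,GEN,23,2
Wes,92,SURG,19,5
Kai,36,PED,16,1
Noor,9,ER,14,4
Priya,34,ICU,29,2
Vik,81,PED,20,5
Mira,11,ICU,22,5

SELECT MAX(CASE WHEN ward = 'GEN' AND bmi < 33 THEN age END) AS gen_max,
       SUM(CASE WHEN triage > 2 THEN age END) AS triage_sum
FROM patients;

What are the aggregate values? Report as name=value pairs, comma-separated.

[gen_max: ward = 'GEN' AND bmi < 33]
patient=Lena: ✗
patient=Gus: ✗
patient=Tara: ✗
patient=Diego: ✓ → 23
patient=Omar: ✗
patient=Zane: ✗
patient=Farah: ✓ → 4
patient=Wes: ✗
patient=Kai: ✗
patient=Noor: ✗
patient=Priya: ✗
patient=Vik: ✗
patient=Mira: ✗
gen_max = MAX(23, 4) = 23
—
[triage_sum: triage > 2]
patient=Lena: ✗
patient=Gus: ✓ → 49
patient=Tara: ✓ → 11
patient=Diego: ✓ → 23
patient=Omar: ✗
patient=Zane: ✓ → 17
patient=Farah: ✗
patient=Wes: ✓ → 92
patient=Kai: ✗
patient=Noor: ✓ → 9
patient=Priya: ✗
patient=Vik: ✓ → 81
patient=Mira: ✓ → 11
triage_sum = 49 + 11 + 23 + 17 + 92 + 9 + 81 + 11 = 293

gen_max=23, triage_sum=293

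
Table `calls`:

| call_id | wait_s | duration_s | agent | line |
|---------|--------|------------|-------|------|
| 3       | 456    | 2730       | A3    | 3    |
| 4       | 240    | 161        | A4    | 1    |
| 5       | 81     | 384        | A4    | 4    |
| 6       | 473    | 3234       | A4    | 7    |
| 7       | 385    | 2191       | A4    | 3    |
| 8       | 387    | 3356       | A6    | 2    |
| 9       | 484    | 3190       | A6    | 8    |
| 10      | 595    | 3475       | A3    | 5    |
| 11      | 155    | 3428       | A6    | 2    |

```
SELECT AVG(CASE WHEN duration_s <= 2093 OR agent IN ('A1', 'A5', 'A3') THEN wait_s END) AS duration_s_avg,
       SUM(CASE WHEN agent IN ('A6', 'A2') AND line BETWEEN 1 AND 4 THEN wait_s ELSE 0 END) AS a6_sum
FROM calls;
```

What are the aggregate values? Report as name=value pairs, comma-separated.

[duration_s_avg: duration_s <= 2093 OR agent IN ('A1', 'A5', 'A3')]
call_id=3: ✓ → 456
call_id=4: ✓ → 240
call_id=5: ✓ → 81
call_id=6: ✗
call_id=7: ✗
call_id=8: ✗
call_id=9: ✗
call_id=10: ✓ → 595
call_id=11: ✗
duration_s_avg = (456 + 240 + 81 + 595) / 4 = 343
—
[a6_sum: agent IN ('A6', 'A2') AND line BETWEEN 1 AND 4]
call_id=3: ✗
call_id=4: ✗
call_id=5: ✗
call_id=6: ✗
call_id=7: ✗
call_id=8: ✓ → 387
call_id=9: ✗
call_id=10: ✗
call_id=11: ✓ → 155
a6_sum = 387 + 155 = 542

duration_s_avg=343, a6_sum=542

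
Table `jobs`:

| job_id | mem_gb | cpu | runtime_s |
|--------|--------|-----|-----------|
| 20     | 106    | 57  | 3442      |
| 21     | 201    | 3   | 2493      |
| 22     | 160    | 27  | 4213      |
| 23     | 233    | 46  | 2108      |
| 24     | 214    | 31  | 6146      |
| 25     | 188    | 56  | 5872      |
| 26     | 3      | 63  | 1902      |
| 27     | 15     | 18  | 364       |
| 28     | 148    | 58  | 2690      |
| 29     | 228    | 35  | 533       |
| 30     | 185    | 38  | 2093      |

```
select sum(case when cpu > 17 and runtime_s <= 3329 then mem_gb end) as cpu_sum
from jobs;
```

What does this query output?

812

job_id=20: ✗
job_id=21: ✗
job_id=22: ✗
job_id=23: ✓ → 233
job_id=24: ✗
job_id=25: ✗
job_id=26: ✓ → 3
job_id=27: ✓ → 15
job_id=28: ✓ → 148
job_id=29: ✓ → 228
job_id=30: ✓ → 185
cpu_sum = 233 + 3 + 15 + 148 + 228 + 185 = 812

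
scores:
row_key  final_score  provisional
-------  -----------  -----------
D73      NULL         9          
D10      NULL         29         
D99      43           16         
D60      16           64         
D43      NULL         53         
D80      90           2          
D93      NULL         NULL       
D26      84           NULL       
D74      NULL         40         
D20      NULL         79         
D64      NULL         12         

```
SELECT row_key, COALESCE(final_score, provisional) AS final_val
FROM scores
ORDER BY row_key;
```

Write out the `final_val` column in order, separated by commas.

29, 79, 84, 53, 16, 12, 9, 40, 90, NULL, 43

row_key=D10: final_score=NULL, provisional=29 → 29
row_key=D20: final_score=NULL, provisional=79 → 79
row_key=D26: final_score=84 → 84
row_key=D43: final_score=NULL, provisional=53 → 53
row_key=D60: final_score=16 → 16
row_key=D64: final_score=NULL, provisional=12 → 12
row_key=D73: final_score=NULL, provisional=9 → 9
row_key=D74: final_score=NULL, provisional=40 → 40
row_key=D80: final_score=90 → 90
row_key=D93: final_score=NULL, provisional=NULL (all NULL) → NULL
row_key=D99: final_score=43 → 43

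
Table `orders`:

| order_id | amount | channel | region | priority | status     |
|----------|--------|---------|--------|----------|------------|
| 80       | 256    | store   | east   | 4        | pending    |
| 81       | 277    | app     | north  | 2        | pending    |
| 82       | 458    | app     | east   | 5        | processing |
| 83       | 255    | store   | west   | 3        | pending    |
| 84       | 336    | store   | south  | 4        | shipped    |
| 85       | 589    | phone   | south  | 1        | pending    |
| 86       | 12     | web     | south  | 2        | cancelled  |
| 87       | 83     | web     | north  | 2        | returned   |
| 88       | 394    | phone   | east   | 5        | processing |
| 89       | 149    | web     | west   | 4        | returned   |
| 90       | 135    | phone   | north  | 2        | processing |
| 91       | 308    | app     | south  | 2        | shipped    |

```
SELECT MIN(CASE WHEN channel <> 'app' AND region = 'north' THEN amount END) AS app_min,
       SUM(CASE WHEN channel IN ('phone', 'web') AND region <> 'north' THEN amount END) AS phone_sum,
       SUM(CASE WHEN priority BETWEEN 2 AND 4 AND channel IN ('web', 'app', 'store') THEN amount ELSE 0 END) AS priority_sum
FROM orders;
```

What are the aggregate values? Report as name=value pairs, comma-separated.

app_min=83, phone_sum=1144, priority_sum=1676

[app_min: channel <> 'app' AND region = 'north']
order_id=80: ✗
order_id=81: ✗
order_id=82: ✗
order_id=83: ✗
order_id=84: ✗
order_id=85: ✗
order_id=86: ✗
order_id=87: ✓ → 83
order_id=88: ✗
order_id=89: ✗
order_id=90: ✓ → 135
order_id=91: ✗
app_min = MIN(83, 135) = 83
—
[phone_sum: channel IN ('phone', 'web') AND region <> 'north']
order_id=80: ✗
order_id=81: ✗
order_id=82: ✗
order_id=83: ✗
order_id=84: ✗
order_id=85: ✓ → 589
order_id=86: ✓ → 12
order_id=87: ✗
order_id=88: ✓ → 394
order_id=89: ✓ → 149
order_id=90: ✗
order_id=91: ✗
phone_sum = 589 + 12 + 394 + 149 = 1144
—
[priority_sum: priority BETWEEN 2 AND 4 AND channel IN ('web', 'app', 'store')]
order_id=80: ✓ → 256
order_id=81: ✓ → 277
order_id=82: ✗
order_id=83: ✓ → 255
order_id=84: ✓ → 336
order_id=85: ✗
order_id=86: ✓ → 12
order_id=87: ✓ → 83
order_id=88: ✗
order_id=89: ✓ → 149
order_id=90: ✗
order_id=91: ✓ → 308
priority_sum = 256 + 277 + 255 + 336 + 12 + 83 + 149 + 308 = 1676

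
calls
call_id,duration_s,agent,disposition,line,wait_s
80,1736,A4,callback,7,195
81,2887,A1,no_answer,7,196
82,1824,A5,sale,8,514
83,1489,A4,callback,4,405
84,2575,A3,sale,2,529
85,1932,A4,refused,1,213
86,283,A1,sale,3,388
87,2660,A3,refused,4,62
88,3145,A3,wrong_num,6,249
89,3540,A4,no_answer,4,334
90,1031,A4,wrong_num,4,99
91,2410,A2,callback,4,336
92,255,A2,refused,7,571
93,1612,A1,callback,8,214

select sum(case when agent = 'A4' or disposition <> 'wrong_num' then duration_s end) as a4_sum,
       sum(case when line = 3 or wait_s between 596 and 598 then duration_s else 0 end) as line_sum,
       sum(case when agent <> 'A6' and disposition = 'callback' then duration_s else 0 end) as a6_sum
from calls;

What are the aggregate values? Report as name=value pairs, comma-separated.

[a4_sum: agent = 'A4' or disposition <> 'wrong_num']
call_id=80: ✓ → 1736
call_id=81: ✓ → 2887
call_id=82: ✓ → 1824
call_id=83: ✓ → 1489
call_id=84: ✓ → 2575
call_id=85: ✓ → 1932
call_id=86: ✓ → 283
call_id=87: ✓ → 2660
call_id=88: ✗
call_id=89: ✓ → 3540
call_id=90: ✓ → 1031
call_id=91: ✓ → 2410
call_id=92: ✓ → 255
call_id=93: ✓ → 1612
a4_sum = 1736 + 2887 + 1824 + 1489 + 2575 + 1932 + 283 + 2660 + 3540 + 1031 + 2410 + 255 + 1612 = 24234
—
[line_sum: line = 3 or wait_s between 596 and 598]
call_id=80: ✗
call_id=81: ✗
call_id=82: ✗
call_id=83: ✗
call_id=84: ✗
call_id=85: ✗
call_id=86: ✓ → 283
call_id=87: ✗
call_id=88: ✗
call_id=89: ✗
call_id=90: ✗
call_id=91: ✗
call_id=92: ✗
call_id=93: ✗
line_sum = 283
—
[a6_sum: agent <> 'A6' and disposition = 'callback']
call_id=80: ✓ → 1736
call_id=81: ✗
call_id=82: ✗
call_id=83: ✓ → 1489
call_id=84: ✗
call_id=85: ✗
call_id=86: ✗
call_id=87: ✗
call_id=88: ✗
call_id=89: ✗
call_id=90: ✗
call_id=91: ✓ → 2410
call_id=92: ✗
call_id=93: ✓ → 1612
a6_sum = 1736 + 1489 + 2410 + 1612 = 7247

a4_sum=24234, line_sum=283, a6_sum=7247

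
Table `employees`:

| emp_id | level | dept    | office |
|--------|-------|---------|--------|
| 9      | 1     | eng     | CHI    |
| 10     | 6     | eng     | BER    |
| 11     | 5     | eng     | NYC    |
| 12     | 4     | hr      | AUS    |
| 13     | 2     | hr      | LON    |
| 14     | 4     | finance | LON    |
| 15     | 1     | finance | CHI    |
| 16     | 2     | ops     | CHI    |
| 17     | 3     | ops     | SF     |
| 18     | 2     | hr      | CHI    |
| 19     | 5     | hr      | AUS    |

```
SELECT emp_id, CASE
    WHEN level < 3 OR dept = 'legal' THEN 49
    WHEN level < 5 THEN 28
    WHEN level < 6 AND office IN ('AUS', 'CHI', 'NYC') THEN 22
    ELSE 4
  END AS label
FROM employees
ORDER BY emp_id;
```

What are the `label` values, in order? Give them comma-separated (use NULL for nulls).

emp_id=9: level < 3 OR dept = 'legal' → 49
emp_id=10: ELSE → 4
emp_id=11: level < 6 AND office IN ('AUS', 'CHI', 'NYC') → 22
emp_id=12: level < 5 → 28
emp_id=13: level < 3 OR dept = 'legal' → 49
emp_id=14: level < 5 → 28
emp_id=15: level < 3 OR dept = 'legal' → 49
emp_id=16: level < 3 OR dept = 'legal' → 49
emp_id=17: level < 5 → 28
emp_id=18: level < 3 OR dept = 'legal' → 49
emp_id=19: level < 6 AND office IN ('AUS', 'CHI', 'NYC') → 22

49, 4, 22, 28, 49, 28, 49, 49, 28, 49, 22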